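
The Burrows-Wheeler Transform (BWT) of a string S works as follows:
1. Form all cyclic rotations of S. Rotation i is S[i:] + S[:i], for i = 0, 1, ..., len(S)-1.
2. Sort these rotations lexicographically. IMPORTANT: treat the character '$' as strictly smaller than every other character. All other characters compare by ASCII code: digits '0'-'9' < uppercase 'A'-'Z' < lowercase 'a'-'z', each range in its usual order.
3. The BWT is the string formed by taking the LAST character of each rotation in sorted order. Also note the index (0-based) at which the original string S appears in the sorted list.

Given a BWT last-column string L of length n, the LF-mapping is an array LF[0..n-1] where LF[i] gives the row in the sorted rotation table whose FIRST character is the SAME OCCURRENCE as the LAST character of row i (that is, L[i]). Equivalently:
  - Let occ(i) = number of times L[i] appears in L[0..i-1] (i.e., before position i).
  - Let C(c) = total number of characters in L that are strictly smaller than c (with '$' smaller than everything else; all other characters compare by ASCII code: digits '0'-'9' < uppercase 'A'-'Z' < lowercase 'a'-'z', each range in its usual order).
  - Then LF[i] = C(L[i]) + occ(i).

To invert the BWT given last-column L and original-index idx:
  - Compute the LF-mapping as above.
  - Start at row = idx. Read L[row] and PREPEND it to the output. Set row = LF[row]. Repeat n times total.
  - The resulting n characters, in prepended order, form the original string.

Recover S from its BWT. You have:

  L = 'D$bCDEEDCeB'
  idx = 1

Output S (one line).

LF mapping: 4 0 9 2 5 7 8 6 3 10 1
Walk LF starting at row 1, prepending L[row]:
  step 1: row=1, L[1]='$', prepend. Next row=LF[1]=0
  step 2: row=0, L[0]='D', prepend. Next row=LF[0]=4
  step 3: row=4, L[4]='D', prepend. Next row=LF[4]=5
  step 4: row=5, L[5]='E', prepend. Next row=LF[5]=7
  step 5: row=7, L[7]='D', prepend. Next row=LF[7]=6
  step 6: row=6, L[6]='E', prepend. Next row=LF[6]=8
  step 7: row=8, L[8]='C', prepend. Next row=LF[8]=3
  step 8: row=3, L[3]='C', prepend. Next row=LF[3]=2
  step 9: row=2, L[2]='b', prepend. Next row=LF[2]=9
  step 10: row=9, L[9]='e', prepend. Next row=LF[9]=10
  step 11: row=10, L[10]='B', prepend. Next row=LF[10]=1
Reversed output: BebCCEDEDD$

Answer: BebCCEDEDD$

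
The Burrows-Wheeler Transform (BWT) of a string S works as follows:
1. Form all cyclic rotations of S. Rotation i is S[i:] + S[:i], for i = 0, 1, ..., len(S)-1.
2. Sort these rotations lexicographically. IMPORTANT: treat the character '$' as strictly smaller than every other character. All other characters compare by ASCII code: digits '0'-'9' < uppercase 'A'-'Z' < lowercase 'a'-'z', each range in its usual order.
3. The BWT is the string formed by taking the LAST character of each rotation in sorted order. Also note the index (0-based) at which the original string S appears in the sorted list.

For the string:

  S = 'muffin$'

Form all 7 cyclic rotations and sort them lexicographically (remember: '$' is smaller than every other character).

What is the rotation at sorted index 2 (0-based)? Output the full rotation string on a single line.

Answer: fin$muf

Derivation:
All 7 rotations (rotation i = S[i:]+S[:i]):
  rot[0] = muffin$
  rot[1] = uffin$m
  rot[2] = ffin$mu
  rot[3] = fin$muf
  rot[4] = in$muff
  rot[5] = n$muffi
  rot[6] = $muffin
Sorted (with $ < everything):
  sorted[0] = $muffin
  sorted[1] = ffin$mu
  sorted[2] = fin$muf
  sorted[3] = in$muff
  sorted[4] = muffin$
  sorted[5] = n$muffi
  sorted[6] = uffin$m
sorted[2] = fin$muf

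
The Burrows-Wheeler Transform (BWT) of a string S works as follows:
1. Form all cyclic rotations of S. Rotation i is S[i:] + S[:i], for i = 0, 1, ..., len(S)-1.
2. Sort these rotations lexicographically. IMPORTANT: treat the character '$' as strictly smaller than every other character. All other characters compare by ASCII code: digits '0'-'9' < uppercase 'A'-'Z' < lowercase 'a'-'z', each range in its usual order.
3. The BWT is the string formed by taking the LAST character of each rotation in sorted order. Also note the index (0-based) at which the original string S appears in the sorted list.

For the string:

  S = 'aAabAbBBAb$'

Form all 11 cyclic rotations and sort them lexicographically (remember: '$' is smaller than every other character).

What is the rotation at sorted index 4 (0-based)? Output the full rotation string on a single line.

All 11 rotations (rotation i = S[i:]+S[:i]):
  rot[0] = aAabAbBBAb$
  rot[1] = AabAbBBAb$a
  rot[2] = abAbBBAb$aA
  rot[3] = bAbBBAb$aAa
  rot[4] = AbBBAb$aAab
  rot[5] = bBBAb$aAabA
  rot[6] = BBAb$aAabAb
  rot[7] = BAb$aAabAbB
  rot[8] = Ab$aAabAbBB
  rot[9] = b$aAabAbBBA
  rot[10] = $aAabAbBBAb
Sorted (with $ < everything):
  sorted[0] = $aAabAbBBAb
  sorted[1] = AabAbBBAb$a
  sorted[2] = Ab$aAabAbBB
  sorted[3] = AbBBAb$aAab
  sorted[4] = BAb$aAabAbB
  sorted[5] = BBAb$aAabAb
  sorted[6] = aAabAbBBAb$
  sorted[7] = abAbBBAb$aA
  sorted[8] = b$aAabAbBBA
  sorted[9] = bAbBBAb$aAa
  sorted[10] = bBBAb$aAabA
sorted[4] = BAb$aAabAbB

Answer: BAb$aAabAbB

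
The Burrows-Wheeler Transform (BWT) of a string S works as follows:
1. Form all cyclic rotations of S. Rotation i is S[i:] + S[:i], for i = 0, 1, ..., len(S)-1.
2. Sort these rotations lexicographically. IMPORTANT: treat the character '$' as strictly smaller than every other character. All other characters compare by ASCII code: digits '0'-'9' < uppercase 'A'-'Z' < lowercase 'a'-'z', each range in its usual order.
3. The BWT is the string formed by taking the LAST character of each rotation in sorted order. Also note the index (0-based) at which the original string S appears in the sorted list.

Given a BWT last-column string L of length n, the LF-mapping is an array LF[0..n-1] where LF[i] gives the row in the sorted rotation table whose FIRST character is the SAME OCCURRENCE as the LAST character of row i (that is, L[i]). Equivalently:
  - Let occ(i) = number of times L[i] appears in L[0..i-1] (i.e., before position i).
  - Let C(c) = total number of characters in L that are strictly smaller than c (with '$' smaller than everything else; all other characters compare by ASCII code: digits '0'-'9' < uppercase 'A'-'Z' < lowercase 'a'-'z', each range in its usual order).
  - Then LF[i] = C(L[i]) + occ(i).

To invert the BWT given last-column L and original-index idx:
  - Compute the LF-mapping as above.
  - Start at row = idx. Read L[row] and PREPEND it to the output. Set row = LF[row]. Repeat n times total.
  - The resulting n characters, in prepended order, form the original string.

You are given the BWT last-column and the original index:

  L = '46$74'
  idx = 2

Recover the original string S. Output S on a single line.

Answer: 4764$

Derivation:
LF mapping: 1 3 0 4 2
Walk LF starting at row 2, prepending L[row]:
  step 1: row=2, L[2]='$', prepend. Next row=LF[2]=0
  step 2: row=0, L[0]='4', prepend. Next row=LF[0]=1
  step 3: row=1, L[1]='6', prepend. Next row=LF[1]=3
  step 4: row=3, L[3]='7', prepend. Next row=LF[3]=4
  step 5: row=4, L[4]='4', prepend. Next row=LF[4]=2
Reversed output: 4764$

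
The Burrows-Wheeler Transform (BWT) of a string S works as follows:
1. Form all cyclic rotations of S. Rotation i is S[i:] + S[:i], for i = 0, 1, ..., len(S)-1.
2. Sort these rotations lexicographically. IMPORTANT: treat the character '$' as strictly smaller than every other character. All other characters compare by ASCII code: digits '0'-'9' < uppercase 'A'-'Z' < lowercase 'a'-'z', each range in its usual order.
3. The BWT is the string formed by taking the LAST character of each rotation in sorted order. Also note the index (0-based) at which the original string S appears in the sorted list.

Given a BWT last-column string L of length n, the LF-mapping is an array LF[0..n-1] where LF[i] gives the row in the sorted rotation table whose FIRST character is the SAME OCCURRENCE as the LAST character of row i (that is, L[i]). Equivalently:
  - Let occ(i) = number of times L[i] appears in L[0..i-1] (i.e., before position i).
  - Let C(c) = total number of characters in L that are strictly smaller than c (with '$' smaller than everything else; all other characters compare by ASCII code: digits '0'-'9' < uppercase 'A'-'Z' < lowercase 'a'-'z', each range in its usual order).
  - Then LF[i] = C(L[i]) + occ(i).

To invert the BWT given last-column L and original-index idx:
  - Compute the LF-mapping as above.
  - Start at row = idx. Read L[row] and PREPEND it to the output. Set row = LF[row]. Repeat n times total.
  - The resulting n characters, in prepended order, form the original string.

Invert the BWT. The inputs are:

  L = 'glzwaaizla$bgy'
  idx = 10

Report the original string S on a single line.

Answer: wallabyzigzag$

Derivation:
LF mapping: 5 8 12 10 1 2 7 13 9 3 0 4 6 11
Walk LF starting at row 10, prepending L[row]:
  step 1: row=10, L[10]='$', prepend. Next row=LF[10]=0
  step 2: row=0, L[0]='g', prepend. Next row=LF[0]=5
  step 3: row=5, L[5]='a', prepend. Next row=LF[5]=2
  step 4: row=2, L[2]='z', prepend. Next row=LF[2]=12
  step 5: row=12, L[12]='g', prepend. Next row=LF[12]=6
  step 6: row=6, L[6]='i', prepend. Next row=LF[6]=7
  step 7: row=7, L[7]='z', prepend. Next row=LF[7]=13
  step 8: row=13, L[13]='y', prepend. Next row=LF[13]=11
  step 9: row=11, L[11]='b', prepend. Next row=LF[11]=4
  step 10: row=4, L[4]='a', prepend. Next row=LF[4]=1
  step 11: row=1, L[1]='l', prepend. Next row=LF[1]=8
  step 12: row=8, L[8]='l', prepend. Next row=LF[8]=9
  step 13: row=9, L[9]='a', prepend. Next row=LF[9]=3
  step 14: row=3, L[3]='w', prepend. Next row=LF[3]=10
Reversed output: wallabyzigzag$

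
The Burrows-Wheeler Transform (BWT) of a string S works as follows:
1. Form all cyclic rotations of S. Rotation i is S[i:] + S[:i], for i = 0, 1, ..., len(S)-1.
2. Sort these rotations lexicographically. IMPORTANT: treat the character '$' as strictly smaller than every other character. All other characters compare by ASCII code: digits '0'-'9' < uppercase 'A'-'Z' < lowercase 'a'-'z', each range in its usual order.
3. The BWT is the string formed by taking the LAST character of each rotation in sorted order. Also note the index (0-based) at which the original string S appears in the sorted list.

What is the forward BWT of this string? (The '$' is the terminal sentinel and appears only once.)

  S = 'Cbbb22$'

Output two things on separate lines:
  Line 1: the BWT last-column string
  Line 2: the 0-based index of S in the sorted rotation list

Answer: 22b$bbC
3

Derivation:
All 7 rotations (rotation i = S[i:]+S[:i]):
  rot[0] = Cbbb22$
  rot[1] = bbb22$C
  rot[2] = bb22$Cb
  rot[3] = b22$Cbb
  rot[4] = 22$Cbbb
  rot[5] = 2$Cbbb2
  rot[6] = $Cbbb22
Sorted (with $ < everything):
  sorted[0] = $Cbbb22  (last char: '2')
  sorted[1] = 2$Cbbb2  (last char: '2')
  sorted[2] = 22$Cbbb  (last char: 'b')
  sorted[3] = Cbbb22$  (last char: '$')
  sorted[4] = b22$Cbb  (last char: 'b')
  sorted[5] = bb22$Cb  (last char: 'b')
  sorted[6] = bbb22$C  (last char: 'C')
Last column: 22b$bbC
Original string S is at sorted index 3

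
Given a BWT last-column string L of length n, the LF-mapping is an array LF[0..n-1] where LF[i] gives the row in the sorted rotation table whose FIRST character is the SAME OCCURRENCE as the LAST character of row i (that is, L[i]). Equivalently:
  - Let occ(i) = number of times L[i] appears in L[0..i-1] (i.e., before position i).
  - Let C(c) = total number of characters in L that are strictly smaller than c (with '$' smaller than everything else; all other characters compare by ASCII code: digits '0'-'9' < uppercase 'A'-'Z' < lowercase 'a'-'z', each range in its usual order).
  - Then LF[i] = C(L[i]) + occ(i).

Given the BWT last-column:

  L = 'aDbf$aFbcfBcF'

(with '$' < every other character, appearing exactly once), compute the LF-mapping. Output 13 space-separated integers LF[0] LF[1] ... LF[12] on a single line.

Answer: 5 2 7 11 0 6 3 8 9 12 1 10 4

Derivation:
Char counts: '$':1, 'B':1, 'D':1, 'F':2, 'a':2, 'b':2, 'c':2, 'f':2
C (first-col start): C('$')=0, C('B')=1, C('D')=2, C('F')=3, C('a')=5, C('b')=7, C('c')=9, C('f')=11
L[0]='a': occ=0, LF[0]=C('a')+0=5+0=5
L[1]='D': occ=0, LF[1]=C('D')+0=2+0=2
L[2]='b': occ=0, LF[2]=C('b')+0=7+0=7
L[3]='f': occ=0, LF[3]=C('f')+0=11+0=11
L[4]='$': occ=0, LF[4]=C('$')+0=0+0=0
L[5]='a': occ=1, LF[5]=C('a')+1=5+1=6
L[6]='F': occ=0, LF[6]=C('F')+0=3+0=3
L[7]='b': occ=1, LF[7]=C('b')+1=7+1=8
L[8]='c': occ=0, LF[8]=C('c')+0=9+0=9
L[9]='f': occ=1, LF[9]=C('f')+1=11+1=12
L[10]='B': occ=0, LF[10]=C('B')+0=1+0=1
L[11]='c': occ=1, LF[11]=C('c')+1=9+1=10
L[12]='F': occ=1, LF[12]=C('F')+1=3+1=4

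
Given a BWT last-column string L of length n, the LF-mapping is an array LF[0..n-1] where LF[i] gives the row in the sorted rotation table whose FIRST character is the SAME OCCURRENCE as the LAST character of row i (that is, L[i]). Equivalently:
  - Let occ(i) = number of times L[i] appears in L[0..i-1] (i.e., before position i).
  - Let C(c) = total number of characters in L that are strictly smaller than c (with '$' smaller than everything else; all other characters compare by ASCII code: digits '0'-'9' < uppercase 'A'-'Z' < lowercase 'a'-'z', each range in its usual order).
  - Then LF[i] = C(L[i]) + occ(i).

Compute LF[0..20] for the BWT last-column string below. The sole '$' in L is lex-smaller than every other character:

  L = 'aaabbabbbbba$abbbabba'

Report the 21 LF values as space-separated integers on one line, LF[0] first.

Answer: 1 2 3 9 10 4 11 12 13 14 15 5 0 6 16 17 18 7 19 20 8

Derivation:
Char counts: '$':1, 'a':8, 'b':12
C (first-col start): C('$')=0, C('a')=1, C('b')=9
L[0]='a': occ=0, LF[0]=C('a')+0=1+0=1
L[1]='a': occ=1, LF[1]=C('a')+1=1+1=2
L[2]='a': occ=2, LF[2]=C('a')+2=1+2=3
L[3]='b': occ=0, LF[3]=C('b')+0=9+0=9
L[4]='b': occ=1, LF[4]=C('b')+1=9+1=10
L[5]='a': occ=3, LF[5]=C('a')+3=1+3=4
L[6]='b': occ=2, LF[6]=C('b')+2=9+2=11
L[7]='b': occ=3, LF[7]=C('b')+3=9+3=12
L[8]='b': occ=4, LF[8]=C('b')+4=9+4=13
L[9]='b': occ=5, LF[9]=C('b')+5=9+5=14
L[10]='b': occ=6, LF[10]=C('b')+6=9+6=15
L[11]='a': occ=4, LF[11]=C('a')+4=1+4=5
L[12]='$': occ=0, LF[12]=C('$')+0=0+0=0
L[13]='a': occ=5, LF[13]=C('a')+5=1+5=6
L[14]='b': occ=7, LF[14]=C('b')+7=9+7=16
L[15]='b': occ=8, LF[15]=C('b')+8=9+8=17
L[16]='b': occ=9, LF[16]=C('b')+9=9+9=18
L[17]='a': occ=6, LF[17]=C('a')+6=1+6=7
L[18]='b': occ=10, LF[18]=C('b')+10=9+10=19
L[19]='b': occ=11, LF[19]=C('b')+11=9+11=20
L[20]='a': occ=7, LF[20]=C('a')+7=1+7=8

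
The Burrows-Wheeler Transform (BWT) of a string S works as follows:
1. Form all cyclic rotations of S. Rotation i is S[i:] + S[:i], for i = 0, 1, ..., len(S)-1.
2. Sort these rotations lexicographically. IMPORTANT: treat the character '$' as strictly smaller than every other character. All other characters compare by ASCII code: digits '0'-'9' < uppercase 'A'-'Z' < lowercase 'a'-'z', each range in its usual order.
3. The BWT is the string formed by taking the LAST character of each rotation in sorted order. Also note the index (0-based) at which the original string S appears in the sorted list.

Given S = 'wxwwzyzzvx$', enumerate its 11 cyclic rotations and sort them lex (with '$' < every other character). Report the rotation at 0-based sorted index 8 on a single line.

Answer: zvx$wxwwzyz

Derivation:
All 11 rotations (rotation i = S[i:]+S[:i]):
  rot[0] = wxwwzyzzvx$
  rot[1] = xwwzyzzvx$w
  rot[2] = wwzyzzvx$wx
  rot[3] = wzyzzvx$wxw
  rot[4] = zyzzvx$wxww
  rot[5] = yzzvx$wxwwz
  rot[6] = zzvx$wxwwzy
  rot[7] = zvx$wxwwzyz
  rot[8] = vx$wxwwzyzz
  rot[9] = x$wxwwzyzzv
  rot[10] = $wxwwzyzzvx
Sorted (with $ < everything):
  sorted[0] = $wxwwzyzzvx
  sorted[1] = vx$wxwwzyzz
  sorted[2] = wwzyzzvx$wx
  sorted[3] = wxwwzyzzvx$
  sorted[4] = wzyzzvx$wxw
  sorted[5] = x$wxwwzyzzv
  sorted[6] = xwwzyzzvx$w
  sorted[7] = yzzvx$wxwwz
  sorted[8] = zvx$wxwwzyz
  sorted[9] = zyzzvx$wxww
  sorted[10] = zzvx$wxwwzy
sorted[8] = zvx$wxwwzyz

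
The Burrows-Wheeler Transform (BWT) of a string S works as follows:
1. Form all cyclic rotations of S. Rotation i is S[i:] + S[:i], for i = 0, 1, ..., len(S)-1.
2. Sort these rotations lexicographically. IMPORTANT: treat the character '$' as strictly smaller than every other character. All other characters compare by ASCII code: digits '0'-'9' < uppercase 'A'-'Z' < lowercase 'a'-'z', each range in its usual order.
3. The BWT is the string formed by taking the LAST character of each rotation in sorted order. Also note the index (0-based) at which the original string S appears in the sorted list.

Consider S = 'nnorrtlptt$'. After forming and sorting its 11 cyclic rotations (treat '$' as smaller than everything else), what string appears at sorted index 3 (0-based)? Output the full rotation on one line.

All 11 rotations (rotation i = S[i:]+S[:i]):
  rot[0] = nnorrtlptt$
  rot[1] = norrtlptt$n
  rot[2] = orrtlptt$nn
  rot[3] = rrtlptt$nno
  rot[4] = rtlptt$nnor
  rot[5] = tlptt$nnorr
  rot[6] = lptt$nnorrt
  rot[7] = ptt$nnorrtl
  rot[8] = tt$nnorrtlp
  rot[9] = t$nnorrtlpt
  rot[10] = $nnorrtlptt
Sorted (with $ < everything):
  sorted[0] = $nnorrtlptt
  sorted[1] = lptt$nnorrt
  sorted[2] = nnorrtlptt$
  sorted[3] = norrtlptt$n
  sorted[4] = orrtlptt$nn
  sorted[5] = ptt$nnorrtl
  sorted[6] = rrtlptt$nno
  sorted[7] = rtlptt$nnor
  sorted[8] = t$nnorrtlpt
  sorted[9] = tlptt$nnorr
  sorted[10] = tt$nnorrtlp
sorted[3] = norrtlptt$n

Answer: norrtlptt$n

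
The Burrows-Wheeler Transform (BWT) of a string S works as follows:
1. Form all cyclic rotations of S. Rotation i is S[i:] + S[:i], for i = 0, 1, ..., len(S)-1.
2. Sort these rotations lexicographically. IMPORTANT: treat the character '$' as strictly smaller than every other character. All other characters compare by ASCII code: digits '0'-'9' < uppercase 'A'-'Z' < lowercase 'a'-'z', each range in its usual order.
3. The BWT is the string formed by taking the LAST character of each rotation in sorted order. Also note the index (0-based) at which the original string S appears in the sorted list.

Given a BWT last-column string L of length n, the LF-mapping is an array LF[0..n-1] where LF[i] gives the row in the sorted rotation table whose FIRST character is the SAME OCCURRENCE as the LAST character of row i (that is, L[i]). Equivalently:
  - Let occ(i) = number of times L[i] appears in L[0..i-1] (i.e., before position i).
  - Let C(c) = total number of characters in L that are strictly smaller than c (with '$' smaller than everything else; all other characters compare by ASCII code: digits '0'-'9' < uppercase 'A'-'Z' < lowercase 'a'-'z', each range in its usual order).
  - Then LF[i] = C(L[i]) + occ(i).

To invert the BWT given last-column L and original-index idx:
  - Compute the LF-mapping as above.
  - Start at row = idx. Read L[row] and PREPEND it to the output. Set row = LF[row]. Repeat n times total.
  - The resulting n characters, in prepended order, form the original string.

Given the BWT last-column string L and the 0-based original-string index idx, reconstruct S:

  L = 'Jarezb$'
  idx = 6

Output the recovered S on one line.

Answer: zebraJ$

Derivation:
LF mapping: 1 2 5 4 6 3 0
Walk LF starting at row 6, prepending L[row]:
  step 1: row=6, L[6]='$', prepend. Next row=LF[6]=0
  step 2: row=0, L[0]='J', prepend. Next row=LF[0]=1
  step 3: row=1, L[1]='a', prepend. Next row=LF[1]=2
  step 4: row=2, L[2]='r', prepend. Next row=LF[2]=5
  step 5: row=5, L[5]='b', prepend. Next row=LF[5]=3
  step 6: row=3, L[3]='e', prepend. Next row=LF[3]=4
  step 7: row=4, L[4]='z', prepend. Next row=LF[4]=6
Reversed output: zebraJ$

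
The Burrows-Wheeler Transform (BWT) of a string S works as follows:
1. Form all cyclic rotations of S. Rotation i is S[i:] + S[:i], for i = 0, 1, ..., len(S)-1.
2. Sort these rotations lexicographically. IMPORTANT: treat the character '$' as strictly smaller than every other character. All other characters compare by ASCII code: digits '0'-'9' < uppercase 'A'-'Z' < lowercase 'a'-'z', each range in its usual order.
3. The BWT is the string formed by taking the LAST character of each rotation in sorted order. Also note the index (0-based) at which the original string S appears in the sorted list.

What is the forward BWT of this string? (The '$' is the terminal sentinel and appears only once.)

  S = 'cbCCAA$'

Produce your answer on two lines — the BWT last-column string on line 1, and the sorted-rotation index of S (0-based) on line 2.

Answer: AACCbc$
6

Derivation:
All 7 rotations (rotation i = S[i:]+S[:i]):
  rot[0] = cbCCAA$
  rot[1] = bCCAA$c
  rot[2] = CCAA$cb
  rot[3] = CAA$cbC
  rot[4] = AA$cbCC
  rot[5] = A$cbCCA
  rot[6] = $cbCCAA
Sorted (with $ < everything):
  sorted[0] = $cbCCAA  (last char: 'A')
  sorted[1] = A$cbCCA  (last char: 'A')
  sorted[2] = AA$cbCC  (last char: 'C')
  sorted[3] = CAA$cbC  (last char: 'C')
  sorted[4] = CCAA$cb  (last char: 'b')
  sorted[5] = bCCAA$c  (last char: 'c')
  sorted[6] = cbCCAA$  (last char: '$')
Last column: AACCbc$
Original string S is at sorted index 6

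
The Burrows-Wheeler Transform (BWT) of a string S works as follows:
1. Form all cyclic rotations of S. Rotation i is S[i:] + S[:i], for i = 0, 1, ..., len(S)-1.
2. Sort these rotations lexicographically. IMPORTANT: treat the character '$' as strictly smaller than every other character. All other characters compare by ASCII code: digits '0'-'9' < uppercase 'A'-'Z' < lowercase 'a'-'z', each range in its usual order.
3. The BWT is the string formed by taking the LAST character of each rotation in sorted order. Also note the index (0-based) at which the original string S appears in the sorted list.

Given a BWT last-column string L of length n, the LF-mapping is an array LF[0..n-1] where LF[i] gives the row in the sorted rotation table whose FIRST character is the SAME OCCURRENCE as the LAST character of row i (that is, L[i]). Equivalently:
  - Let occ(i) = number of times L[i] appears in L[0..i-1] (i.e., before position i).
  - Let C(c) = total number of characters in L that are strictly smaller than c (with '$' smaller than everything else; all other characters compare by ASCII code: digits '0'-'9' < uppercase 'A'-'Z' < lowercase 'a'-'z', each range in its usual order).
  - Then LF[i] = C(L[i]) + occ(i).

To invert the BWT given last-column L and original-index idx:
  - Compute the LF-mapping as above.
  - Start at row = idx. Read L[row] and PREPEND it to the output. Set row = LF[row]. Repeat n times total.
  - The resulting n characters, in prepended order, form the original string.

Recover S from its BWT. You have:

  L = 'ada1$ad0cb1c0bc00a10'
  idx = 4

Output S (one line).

Answer: 0ca0d10c1d01a0acbba$

Derivation:
LF mapping: 9 18 10 6 0 11 19 1 15 13 7 16 2 14 17 3 4 12 8 5
Walk LF starting at row 4, prepending L[row]:
  step 1: row=4, L[4]='$', prepend. Next row=LF[4]=0
  step 2: row=0, L[0]='a', prepend. Next row=LF[0]=9
  step 3: row=9, L[9]='b', prepend. Next row=LF[9]=13
  step 4: row=13, L[13]='b', prepend. Next row=LF[13]=14
  step 5: row=14, L[14]='c', prepend. Next row=LF[14]=17
  step 6: row=17, L[17]='a', prepend. Next row=LF[17]=12
  step 7: row=12, L[12]='0', prepend. Next row=LF[12]=2
  step 8: row=2, L[2]='a', prepend. Next row=LF[2]=10
  step 9: row=10, L[10]='1', prepend. Next row=LF[10]=7
  step 10: row=7, L[7]='0', prepend. Next row=LF[7]=1
  step 11: row=1, L[1]='d', prepend. Next row=LF[1]=18
  step 12: row=18, L[18]='1', prepend. Next row=LF[18]=8
  step 13: row=8, L[8]='c', prepend. Next row=LF[8]=15
  step 14: row=15, L[15]='0', prepend. Next row=LF[15]=3
  step 15: row=3, L[3]='1', prepend. Next row=LF[3]=6
  step 16: row=6, L[6]='d', prepend. Next row=LF[6]=19
  step 17: row=19, L[19]='0', prepend. Next row=LF[19]=5
  step 18: row=5, L[5]='a', prepend. Next row=LF[5]=11
  step 19: row=11, L[11]='c', prepend. Next row=LF[11]=16
  step 20: row=16, L[16]='0', prepend. Next row=LF[16]=4
Reversed output: 0ca0d10c1d01a0acbba$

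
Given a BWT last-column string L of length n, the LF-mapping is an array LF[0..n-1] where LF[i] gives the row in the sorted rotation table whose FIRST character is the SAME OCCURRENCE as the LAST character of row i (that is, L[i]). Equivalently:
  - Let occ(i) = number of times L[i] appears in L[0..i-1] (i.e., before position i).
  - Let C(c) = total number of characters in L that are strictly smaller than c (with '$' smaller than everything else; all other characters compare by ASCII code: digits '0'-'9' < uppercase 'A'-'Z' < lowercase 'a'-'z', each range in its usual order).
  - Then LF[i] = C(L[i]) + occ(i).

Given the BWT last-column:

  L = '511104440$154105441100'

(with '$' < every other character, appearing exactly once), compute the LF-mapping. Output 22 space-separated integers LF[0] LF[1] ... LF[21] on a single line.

Answer: 19 6 7 8 1 13 14 15 2 0 9 20 16 10 3 21 17 18 11 12 4 5

Derivation:
Char counts: '$':1, '0':5, '1':7, '4':6, '5':3
C (first-col start): C('$')=0, C('0')=1, C('1')=6, C('4')=13, C('5')=19
L[0]='5': occ=0, LF[0]=C('5')+0=19+0=19
L[1]='1': occ=0, LF[1]=C('1')+0=6+0=6
L[2]='1': occ=1, LF[2]=C('1')+1=6+1=7
L[3]='1': occ=2, LF[3]=C('1')+2=6+2=8
L[4]='0': occ=0, LF[4]=C('0')+0=1+0=1
L[5]='4': occ=0, LF[5]=C('4')+0=13+0=13
L[6]='4': occ=1, LF[6]=C('4')+1=13+1=14
L[7]='4': occ=2, LF[7]=C('4')+2=13+2=15
L[8]='0': occ=1, LF[8]=C('0')+1=1+1=2
L[9]='$': occ=0, LF[9]=C('$')+0=0+0=0
L[10]='1': occ=3, LF[10]=C('1')+3=6+3=9
L[11]='5': occ=1, LF[11]=C('5')+1=19+1=20
L[12]='4': occ=3, LF[12]=C('4')+3=13+3=16
L[13]='1': occ=4, LF[13]=C('1')+4=6+4=10
L[14]='0': occ=2, LF[14]=C('0')+2=1+2=3
L[15]='5': occ=2, LF[15]=C('5')+2=19+2=21
L[16]='4': occ=4, LF[16]=C('4')+4=13+4=17
L[17]='4': occ=5, LF[17]=C('4')+5=13+5=18
L[18]='1': occ=5, LF[18]=C('1')+5=6+5=11
L[19]='1': occ=6, LF[19]=C('1')+6=6+6=12
L[20]='0': occ=3, LF[20]=C('0')+3=1+3=4
L[21]='0': occ=4, LF[21]=C('0')+4=1+4=5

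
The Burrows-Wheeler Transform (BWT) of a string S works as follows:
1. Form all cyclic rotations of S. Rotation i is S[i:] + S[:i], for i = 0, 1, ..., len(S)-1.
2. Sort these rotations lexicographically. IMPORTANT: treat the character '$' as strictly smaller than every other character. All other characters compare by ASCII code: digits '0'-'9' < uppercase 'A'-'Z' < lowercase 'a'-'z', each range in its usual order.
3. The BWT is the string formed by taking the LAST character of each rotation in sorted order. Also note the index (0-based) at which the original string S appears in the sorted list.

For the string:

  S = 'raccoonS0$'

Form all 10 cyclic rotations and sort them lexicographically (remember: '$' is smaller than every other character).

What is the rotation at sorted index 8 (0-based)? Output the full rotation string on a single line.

All 10 rotations (rotation i = S[i:]+S[:i]):
  rot[0] = raccoonS0$
  rot[1] = accoonS0$r
  rot[2] = ccoonS0$ra
  rot[3] = coonS0$rac
  rot[4] = oonS0$racc
  rot[5] = onS0$racco
  rot[6] = nS0$raccoo
  rot[7] = S0$raccoon
  rot[8] = 0$raccoonS
  rot[9] = $raccoonS0
Sorted (with $ < everything):
  sorted[0] = $raccoonS0
  sorted[1] = 0$raccoonS
  sorted[2] = S0$raccoon
  sorted[3] = accoonS0$r
  sorted[4] = ccoonS0$ra
  sorted[5] = coonS0$rac
  sorted[6] = nS0$raccoo
  sorted[7] = onS0$racco
  sorted[8] = oonS0$racc
  sorted[9] = raccoonS0$
sorted[8] = oonS0$racc

Answer: oonS0$racc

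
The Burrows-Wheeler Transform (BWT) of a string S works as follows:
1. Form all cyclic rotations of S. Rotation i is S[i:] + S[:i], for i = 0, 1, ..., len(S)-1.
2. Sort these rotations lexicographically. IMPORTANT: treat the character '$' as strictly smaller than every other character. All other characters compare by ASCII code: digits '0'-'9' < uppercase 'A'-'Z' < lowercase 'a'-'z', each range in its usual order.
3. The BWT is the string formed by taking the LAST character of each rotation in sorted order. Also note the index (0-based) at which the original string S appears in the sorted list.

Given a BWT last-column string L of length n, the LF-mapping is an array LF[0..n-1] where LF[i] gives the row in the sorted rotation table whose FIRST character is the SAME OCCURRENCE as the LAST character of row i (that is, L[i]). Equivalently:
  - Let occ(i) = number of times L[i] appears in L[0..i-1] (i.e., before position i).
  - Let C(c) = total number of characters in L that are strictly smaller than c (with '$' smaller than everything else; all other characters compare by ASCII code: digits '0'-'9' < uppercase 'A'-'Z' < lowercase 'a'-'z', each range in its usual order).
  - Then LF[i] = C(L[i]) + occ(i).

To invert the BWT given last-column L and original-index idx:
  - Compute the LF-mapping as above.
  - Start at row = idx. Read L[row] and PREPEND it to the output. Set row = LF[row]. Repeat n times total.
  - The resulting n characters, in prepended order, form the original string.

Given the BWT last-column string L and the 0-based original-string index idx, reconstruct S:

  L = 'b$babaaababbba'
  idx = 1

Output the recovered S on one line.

LF mapping: 7 0 8 1 9 2 3 4 10 5 11 12 13 6
Walk LF starting at row 1, prepending L[row]:
  step 1: row=1, L[1]='$', prepend. Next row=LF[1]=0
  step 2: row=0, L[0]='b', prepend. Next row=LF[0]=7
  step 3: row=7, L[7]='a', prepend. Next row=LF[7]=4
  step 4: row=4, L[4]='b', prepend. Next row=LF[4]=9
  step 5: row=9, L[9]='a', prepend. Next row=LF[9]=5
  step 6: row=5, L[5]='a', prepend. Next row=LF[5]=2
  step 7: row=2, L[2]='b', prepend. Next row=LF[2]=8
  step 8: row=8, L[8]='b', prepend. Next row=LF[8]=10
  step 9: row=10, L[10]='b', prepend. Next row=LF[10]=11
  step 10: row=11, L[11]='b', prepend. Next row=LF[11]=12
  step 11: row=12, L[12]='b', prepend. Next row=LF[12]=13
  step 12: row=13, L[13]='a', prepend. Next row=LF[13]=6
  step 13: row=6, L[6]='a', prepend. Next row=LF[6]=3
  step 14: row=3, L[3]='a', prepend. Next row=LF[3]=1
Reversed output: aaabbbbbaabab$

Answer: aaabbbbbaabab$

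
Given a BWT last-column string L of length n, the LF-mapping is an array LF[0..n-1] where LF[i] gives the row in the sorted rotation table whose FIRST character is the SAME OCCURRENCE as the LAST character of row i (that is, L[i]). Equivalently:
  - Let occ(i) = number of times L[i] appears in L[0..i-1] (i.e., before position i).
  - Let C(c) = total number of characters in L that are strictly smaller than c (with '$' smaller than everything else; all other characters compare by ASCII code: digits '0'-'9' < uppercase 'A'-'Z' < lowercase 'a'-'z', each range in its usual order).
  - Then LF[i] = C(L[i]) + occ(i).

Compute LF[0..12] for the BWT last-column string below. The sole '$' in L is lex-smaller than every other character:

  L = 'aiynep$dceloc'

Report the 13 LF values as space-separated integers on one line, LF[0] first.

Answer: 1 7 12 9 5 11 0 4 2 6 8 10 3

Derivation:
Char counts: '$':1, 'a':1, 'c':2, 'd':1, 'e':2, 'i':1, 'l':1, 'n':1, 'o':1, 'p':1, 'y':1
C (first-col start): C('$')=0, C('a')=1, C('c')=2, C('d')=4, C('e')=5, C('i')=7, C('l')=8, C('n')=9, C('o')=10, C('p')=11, C('y')=12
L[0]='a': occ=0, LF[0]=C('a')+0=1+0=1
L[1]='i': occ=0, LF[1]=C('i')+0=7+0=7
L[2]='y': occ=0, LF[2]=C('y')+0=12+0=12
L[3]='n': occ=0, LF[3]=C('n')+0=9+0=9
L[4]='e': occ=0, LF[4]=C('e')+0=5+0=5
L[5]='p': occ=0, LF[5]=C('p')+0=11+0=11
L[6]='$': occ=0, LF[6]=C('$')+0=0+0=0
L[7]='d': occ=0, LF[7]=C('d')+0=4+0=4
L[8]='c': occ=0, LF[8]=C('c')+0=2+0=2
L[9]='e': occ=1, LF[9]=C('e')+1=5+1=6
L[10]='l': occ=0, LF[10]=C('l')+0=8+0=8
L[11]='o': occ=0, LF[11]=C('o')+0=10+0=10
L[12]='c': occ=1, LF[12]=C('c')+1=2+1=3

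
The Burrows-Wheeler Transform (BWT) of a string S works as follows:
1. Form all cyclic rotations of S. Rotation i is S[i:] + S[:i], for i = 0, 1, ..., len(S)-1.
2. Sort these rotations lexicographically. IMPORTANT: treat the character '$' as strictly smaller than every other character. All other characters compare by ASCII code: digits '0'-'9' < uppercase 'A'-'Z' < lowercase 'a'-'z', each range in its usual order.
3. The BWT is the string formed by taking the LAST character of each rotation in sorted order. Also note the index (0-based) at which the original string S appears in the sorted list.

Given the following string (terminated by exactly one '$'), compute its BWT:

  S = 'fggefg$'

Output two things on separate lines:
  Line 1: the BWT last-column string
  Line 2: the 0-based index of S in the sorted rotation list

Answer: gge$fgf
3

Derivation:
All 7 rotations (rotation i = S[i:]+S[:i]):
  rot[0] = fggefg$
  rot[1] = ggefg$f
  rot[2] = gefg$fg
  rot[3] = efg$fgg
  rot[4] = fg$fgge
  rot[5] = g$fggef
  rot[6] = $fggefg
Sorted (with $ < everything):
  sorted[0] = $fggefg  (last char: 'g')
  sorted[1] = efg$fgg  (last char: 'g')
  sorted[2] = fg$fgge  (last char: 'e')
  sorted[3] = fggefg$  (last char: '$')
  sorted[4] = g$fggef  (last char: 'f')
  sorted[5] = gefg$fg  (last char: 'g')
  sorted[6] = ggefg$f  (last char: 'f')
Last column: gge$fgf
Original string S is at sorted index 3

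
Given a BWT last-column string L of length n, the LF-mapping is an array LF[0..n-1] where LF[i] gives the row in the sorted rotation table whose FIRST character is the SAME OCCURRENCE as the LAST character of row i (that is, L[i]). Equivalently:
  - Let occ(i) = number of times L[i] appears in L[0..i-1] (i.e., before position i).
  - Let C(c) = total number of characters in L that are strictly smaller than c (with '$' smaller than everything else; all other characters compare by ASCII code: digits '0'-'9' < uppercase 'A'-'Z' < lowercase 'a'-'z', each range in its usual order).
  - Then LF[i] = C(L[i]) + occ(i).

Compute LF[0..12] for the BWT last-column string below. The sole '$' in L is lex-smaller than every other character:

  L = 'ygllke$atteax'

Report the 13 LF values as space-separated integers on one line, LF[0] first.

Answer: 12 5 7 8 6 3 0 1 9 10 4 2 11

Derivation:
Char counts: '$':1, 'a':2, 'e':2, 'g':1, 'k':1, 'l':2, 't':2, 'x':1, 'y':1
C (first-col start): C('$')=0, C('a')=1, C('e')=3, C('g')=5, C('k')=6, C('l')=7, C('t')=9, C('x')=11, C('y')=12
L[0]='y': occ=0, LF[0]=C('y')+0=12+0=12
L[1]='g': occ=0, LF[1]=C('g')+0=5+0=5
L[2]='l': occ=0, LF[2]=C('l')+0=7+0=7
L[3]='l': occ=1, LF[3]=C('l')+1=7+1=8
L[4]='k': occ=0, LF[4]=C('k')+0=6+0=6
L[5]='e': occ=0, LF[5]=C('e')+0=3+0=3
L[6]='$': occ=0, LF[6]=C('$')+0=0+0=0
L[7]='a': occ=0, LF[7]=C('a')+0=1+0=1
L[8]='t': occ=0, LF[8]=C('t')+0=9+0=9
L[9]='t': occ=1, LF[9]=C('t')+1=9+1=10
L[10]='e': occ=1, LF[10]=C('e')+1=3+1=4
L[11]='a': occ=1, LF[11]=C('a')+1=1+1=2
L[12]='x': occ=0, LF[12]=C('x')+0=11+0=11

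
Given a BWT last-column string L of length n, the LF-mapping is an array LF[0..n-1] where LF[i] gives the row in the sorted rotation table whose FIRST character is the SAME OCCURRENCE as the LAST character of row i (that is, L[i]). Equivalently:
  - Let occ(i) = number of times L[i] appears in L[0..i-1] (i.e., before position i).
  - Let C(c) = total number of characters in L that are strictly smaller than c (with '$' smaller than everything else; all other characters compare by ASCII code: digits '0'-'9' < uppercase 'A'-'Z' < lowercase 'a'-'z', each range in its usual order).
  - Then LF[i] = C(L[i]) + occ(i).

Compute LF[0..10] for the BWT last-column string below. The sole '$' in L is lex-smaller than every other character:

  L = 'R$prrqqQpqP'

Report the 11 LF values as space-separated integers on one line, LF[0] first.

Answer: 3 0 4 9 10 6 7 2 5 8 1

Derivation:
Char counts: '$':1, 'P':1, 'Q':1, 'R':1, 'p':2, 'q':3, 'r':2
C (first-col start): C('$')=0, C('P')=1, C('Q')=2, C('R')=3, C('p')=4, C('q')=6, C('r')=9
L[0]='R': occ=0, LF[0]=C('R')+0=3+0=3
L[1]='$': occ=0, LF[1]=C('$')+0=0+0=0
L[2]='p': occ=0, LF[2]=C('p')+0=4+0=4
L[3]='r': occ=0, LF[3]=C('r')+0=9+0=9
L[4]='r': occ=1, LF[4]=C('r')+1=9+1=10
L[5]='q': occ=0, LF[5]=C('q')+0=6+0=6
L[6]='q': occ=1, LF[6]=C('q')+1=6+1=7
L[7]='Q': occ=0, LF[7]=C('Q')+0=2+0=2
L[8]='p': occ=1, LF[8]=C('p')+1=4+1=5
L[9]='q': occ=2, LF[9]=C('q')+2=6+2=8
L[10]='P': occ=0, LF[10]=C('P')+0=1+0=1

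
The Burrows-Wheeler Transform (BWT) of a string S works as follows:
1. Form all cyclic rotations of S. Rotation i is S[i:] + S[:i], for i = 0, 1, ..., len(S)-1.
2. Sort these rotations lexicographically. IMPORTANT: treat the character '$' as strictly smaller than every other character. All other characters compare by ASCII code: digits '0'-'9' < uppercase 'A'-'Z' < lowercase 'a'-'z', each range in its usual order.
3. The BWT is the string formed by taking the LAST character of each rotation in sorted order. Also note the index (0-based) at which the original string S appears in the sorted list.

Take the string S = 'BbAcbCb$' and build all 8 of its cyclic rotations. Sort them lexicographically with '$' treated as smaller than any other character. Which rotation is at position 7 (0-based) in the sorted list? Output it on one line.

All 8 rotations (rotation i = S[i:]+S[:i]):
  rot[0] = BbAcbCb$
  rot[1] = bAcbCb$B
  rot[2] = AcbCb$Bb
  rot[3] = cbCb$BbA
  rot[4] = bCb$BbAc
  rot[5] = Cb$BbAcb
  rot[6] = b$BbAcbC
  rot[7] = $BbAcbCb
Sorted (with $ < everything):
  sorted[0] = $BbAcbCb
  sorted[1] = AcbCb$Bb
  sorted[2] = BbAcbCb$
  sorted[3] = Cb$BbAcb
  sorted[4] = b$BbAcbC
  sorted[5] = bAcbCb$B
  sorted[6] = bCb$BbAc
  sorted[7] = cbCb$BbA
sorted[7] = cbCb$BbA

Answer: cbCb$BbA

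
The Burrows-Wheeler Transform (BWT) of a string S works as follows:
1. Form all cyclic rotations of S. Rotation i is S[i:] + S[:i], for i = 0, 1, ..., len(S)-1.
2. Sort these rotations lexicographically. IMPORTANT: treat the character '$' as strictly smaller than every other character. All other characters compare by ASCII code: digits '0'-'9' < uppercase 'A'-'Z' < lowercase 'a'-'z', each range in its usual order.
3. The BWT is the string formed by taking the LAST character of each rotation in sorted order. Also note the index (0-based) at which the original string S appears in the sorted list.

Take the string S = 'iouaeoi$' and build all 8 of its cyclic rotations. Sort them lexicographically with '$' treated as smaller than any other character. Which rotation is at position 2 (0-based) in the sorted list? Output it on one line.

All 8 rotations (rotation i = S[i:]+S[:i]):
  rot[0] = iouaeoi$
  rot[1] = ouaeoi$i
  rot[2] = uaeoi$io
  rot[3] = aeoi$iou
  rot[4] = eoi$ioua
  rot[5] = oi$iouae
  rot[6] = i$iouaeo
  rot[7] = $iouaeoi
Sorted (with $ < everything):
  sorted[0] = $iouaeoi
  sorted[1] = aeoi$iou
  sorted[2] = eoi$ioua
  sorted[3] = i$iouaeo
  sorted[4] = iouaeoi$
  sorted[5] = oi$iouae
  sorted[6] = ouaeoi$i
  sorted[7] = uaeoi$io
sorted[2] = eoi$ioua

Answer: eoi$ioua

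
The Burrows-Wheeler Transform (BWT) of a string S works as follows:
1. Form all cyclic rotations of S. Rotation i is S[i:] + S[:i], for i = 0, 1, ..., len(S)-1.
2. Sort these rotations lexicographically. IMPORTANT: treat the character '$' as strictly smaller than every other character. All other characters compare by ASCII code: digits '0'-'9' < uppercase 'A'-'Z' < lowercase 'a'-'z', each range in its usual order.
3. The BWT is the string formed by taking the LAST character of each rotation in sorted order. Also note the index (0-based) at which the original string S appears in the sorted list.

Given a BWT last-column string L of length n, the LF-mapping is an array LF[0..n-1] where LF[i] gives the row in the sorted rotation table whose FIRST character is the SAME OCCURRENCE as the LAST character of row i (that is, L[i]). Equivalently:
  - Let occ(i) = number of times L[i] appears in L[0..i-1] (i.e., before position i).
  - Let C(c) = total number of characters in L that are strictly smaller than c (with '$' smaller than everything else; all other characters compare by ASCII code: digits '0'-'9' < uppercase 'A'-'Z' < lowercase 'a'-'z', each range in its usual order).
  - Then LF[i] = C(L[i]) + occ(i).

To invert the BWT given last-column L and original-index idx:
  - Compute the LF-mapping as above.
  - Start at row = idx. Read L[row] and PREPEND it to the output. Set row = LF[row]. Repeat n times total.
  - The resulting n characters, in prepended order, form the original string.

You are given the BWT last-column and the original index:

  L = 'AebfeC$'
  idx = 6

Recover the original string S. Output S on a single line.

LF mapping: 1 4 3 6 5 2 0
Walk LF starting at row 6, prepending L[row]:
  step 1: row=6, L[6]='$', prepend. Next row=LF[6]=0
  step 2: row=0, L[0]='A', prepend. Next row=LF[0]=1
  step 3: row=1, L[1]='e', prepend. Next row=LF[1]=4
  step 4: row=4, L[4]='e', prepend. Next row=LF[4]=5
  step 5: row=5, L[5]='C', prepend. Next row=LF[5]=2
  step 6: row=2, L[2]='b', prepend. Next row=LF[2]=3
  step 7: row=3, L[3]='f', prepend. Next row=LF[3]=6
Reversed output: fbCeeA$

Answer: fbCeeA$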